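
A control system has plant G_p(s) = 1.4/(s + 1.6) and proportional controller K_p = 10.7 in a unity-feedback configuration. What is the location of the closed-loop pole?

s = -16.58

Closed-loop transfer function: T(s) = K_p·G_p(s)/(1 + K_p·G_p(s)) = 14.98/(s + 1.6 + 14.98) = 14.98/(s + 16.58).
The closed-loop pole is at s = −16.58.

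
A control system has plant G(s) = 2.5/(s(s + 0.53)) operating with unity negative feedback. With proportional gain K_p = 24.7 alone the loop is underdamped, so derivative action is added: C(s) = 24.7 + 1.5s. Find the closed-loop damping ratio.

Forward path: (24.7 + 1.5s)·2.5/(s(s+0.53)). The closed-loop characteristic equation is s² + (0.53 + 2.5·1.5)s + 2.5·24.7 = 0.
That is s² + 4.28s + 61.75 = 0, so ω_n = 7.858 rad/s and ζ = 4.28/(2·7.858) = 0.2723.

ζ = 0.272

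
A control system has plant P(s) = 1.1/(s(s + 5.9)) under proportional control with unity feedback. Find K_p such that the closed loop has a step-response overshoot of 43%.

K_p = 118

From %OS = 100·exp(−πζ/√(1−ζ²)) = 43%, ζ = −ln(0.43)/√(π²+ln²(0.43)) = 0.2594.
Characteristic equation s² + 5.9s + 1.1K_p = 0 gives ζ = 5.9/(2√(1.1K_p)).
Setting ζ = 0.2594: √(1.1K_p) = 5.9/(2·0.2594) = 11.37, so K_p = 129.3/1.1 = 118.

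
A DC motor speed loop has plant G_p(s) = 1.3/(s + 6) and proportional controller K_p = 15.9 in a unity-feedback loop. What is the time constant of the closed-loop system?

Closed-loop transfer function: T(s) = K_p·G_p(s)/(1 + K_p·G_p(s)) = 20.67/(s + 6 + 20.67) = 20.67/(s + 26.67).
Time constant τ = 1/26.67 = 0.0375 s.

τ = 0.0375 s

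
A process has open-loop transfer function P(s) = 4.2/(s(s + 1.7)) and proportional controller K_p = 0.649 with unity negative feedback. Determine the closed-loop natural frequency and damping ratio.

ω_n = 1.65 rad/s, ζ = 0.515

1 + K_p·P(s) = 0 gives s² + 1.7s + 2.726 = 0.
So ω_n² = 2.726 ⇒ ω_n = 1.651 rad/s, and ζ = 1.7/(2ω_n) = 0.515.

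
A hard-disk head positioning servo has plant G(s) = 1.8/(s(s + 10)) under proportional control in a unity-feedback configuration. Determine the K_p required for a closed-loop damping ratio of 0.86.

K_p = 18.8

Closed-loop characteristic equation: s² + 10s + K_p·1.8 = 0.
So ω_n = √(1.8K_p) and 2ζω_n = 10, giving ζ = 10/(2√(1.8K_p)).
Setting ζ = 0.86: √(1.8K_p) = 10/(2·0.86) = 5.814, so K_p = 33.8/1.8 = 18.8.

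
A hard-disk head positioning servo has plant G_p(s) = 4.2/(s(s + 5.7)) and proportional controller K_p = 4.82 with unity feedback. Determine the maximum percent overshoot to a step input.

7.64%

From 1 + K_pG_p(s) = 0: s² + 5.7s + 20.24 = 0 ⇒ ω_n = 4.499, ζ = 0.6334.
%OS = 100·exp(−πζ/√(1−ζ²)) = 100·exp(−π·0.6334/√0.5988) = 7.64%.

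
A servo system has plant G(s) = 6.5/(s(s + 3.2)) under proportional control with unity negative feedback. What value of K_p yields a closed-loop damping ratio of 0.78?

Closed-loop characteristic equation: s² + 3.2s + K_p·6.5 = 0.
So ω_n = √(6.5K_p) and 2ζω_n = 3.2, giving ζ = 3.2/(2√(6.5K_p)).
Setting ζ = 0.78: √(6.5K_p) = 3.2/(2·0.78) = 2.051, so K_p = 4.208/6.5 = 0.647.

K_p = 0.647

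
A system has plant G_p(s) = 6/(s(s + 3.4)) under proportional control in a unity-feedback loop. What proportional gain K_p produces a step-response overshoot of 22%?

From %OS = 100·exp(−πζ/√(1−ζ²)) = 22%, ζ = −ln(0.22)/√(π²+ln²(0.22)) = 0.4342.
Characteristic equation s² + 3.4s + 6K_p = 0 gives ζ = 3.4/(2√(6K_p)).
Setting ζ = 0.4342: √(6K_p) = 3.4/(2·0.4342) = 3.916, so K_p = 15.33/6 = 2.56.

K_p = 2.56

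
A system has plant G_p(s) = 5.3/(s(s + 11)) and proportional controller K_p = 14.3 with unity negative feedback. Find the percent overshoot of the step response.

7.73%

The closed-loop denominator s² + 11s + 75.79 gives ω_n = √75.79 = 8.706 and ζ = 11/(2ω_n) = 0.6318.
%OS = 100·exp(−πζ/√(1−ζ²)) = 100·exp(−π·0.6318/√0.6009) = 7.73%.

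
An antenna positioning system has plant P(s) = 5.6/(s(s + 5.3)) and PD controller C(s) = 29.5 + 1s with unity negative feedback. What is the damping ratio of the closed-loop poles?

ζ = 0.424

Forward path: (29.5 + 1s)·5.6/(s(s+5.3)). The closed-loop characteristic equation is s² + (5.3 + 5.6·1)s + 5.6·29.5 = 0.
That is s² + 10.9s + 165.2 = 0, so ω_n = 12.85 rad/s and ζ = 10.9/(2·12.85) = 0.424.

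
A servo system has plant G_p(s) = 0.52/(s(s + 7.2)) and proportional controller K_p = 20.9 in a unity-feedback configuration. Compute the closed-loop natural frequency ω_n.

ω_n = 3.3 rad/s

With unity feedback the closed-loop characteristic equation is s² + 7.2s + 20.9·0.52 = s² + 7.2s + 10.87 = 0.
So ω_n² = 10.87 ⇒ ω_n = 3.297 rad/s, and ζ = 7.2/(2ω_n) = 1.09.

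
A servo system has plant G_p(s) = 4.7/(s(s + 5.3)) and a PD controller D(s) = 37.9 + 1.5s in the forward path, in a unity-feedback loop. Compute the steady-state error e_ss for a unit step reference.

0

The open loop D(s)G_p(s) has a pole at the origin (type 1), so the static position error constant is infinite and e_ss = 1/(1+∞) = 0.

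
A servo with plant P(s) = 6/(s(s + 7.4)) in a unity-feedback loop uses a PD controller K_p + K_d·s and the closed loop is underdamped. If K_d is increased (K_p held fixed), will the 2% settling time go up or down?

Characteristic equation s² + (7.4 + 6K_d)s + 6K_p = 0: raising K_d increases ζω_n = (7.4+6K_d)/2 while the loop stays underdamped, so T_s ≈ 4/(ζω_n) decreases.

decrease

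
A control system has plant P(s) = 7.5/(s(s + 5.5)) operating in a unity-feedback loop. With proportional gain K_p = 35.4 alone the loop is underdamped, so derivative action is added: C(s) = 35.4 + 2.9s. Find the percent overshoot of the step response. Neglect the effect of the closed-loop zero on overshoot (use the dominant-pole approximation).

0.831%

Forward path: (35.4 + 2.9s)·7.5/(s(s+5.5)). The closed-loop characteristic equation is s² + (5.5 + 7.5·2.9)s + 7.5·35.4 = 0.
That is s² + 27.25s + 265.5 = 0, so ω_n = 16.29 rad/s and ζ = 27.25/(2·16.29) = 0.8362.
%OS = 100·exp(−πζ/√(1−ζ²)) = 0.831%.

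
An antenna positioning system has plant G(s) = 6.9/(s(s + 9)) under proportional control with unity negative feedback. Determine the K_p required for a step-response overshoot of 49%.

From %OS = 100·exp(−πζ/√(1−ζ²)) = 49%, ζ = −ln(0.49)/√(π²+ln²(0.49)) = 0.2214.
Characteristic equation s² + 9s + 6.9K_p = 0 gives ζ = 9/(2√(6.9K_p)).
Setting ζ = 0.2214: √(6.9K_p) = 9/(2·0.2214) = 20.32, so K_p = 413/6.9 = 59.9.

K_p = 59.9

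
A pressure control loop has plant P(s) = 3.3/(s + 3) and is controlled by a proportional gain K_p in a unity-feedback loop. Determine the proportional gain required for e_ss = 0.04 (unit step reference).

K_p = 21.8

Steady-state error for a unit step on this type-0 loop is 1/(1 + K_p·P(0)).
P(0) = 1.1. Require 1/(1 + K_p·1.1) = 0.04, so 1 + 1.1·K_p = 25.
K_p = (25 − 1)/1.1 = 21.8.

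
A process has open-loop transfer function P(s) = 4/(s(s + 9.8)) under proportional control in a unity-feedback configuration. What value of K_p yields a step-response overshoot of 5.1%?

K_p = 12.7

From %OS = 100·exp(−πζ/√(1−ζ²)) = 5.1%, ζ = −ln(0.051)/√(π²+ln²(0.051)) = 0.6877.
Characteristic equation s² + 9.8s + 4K_p = 0 gives ζ = 9.8/(2√(4K_p)).
Setting ζ = 0.6877: √(4K_p) = 9.8/(2·0.6877) = 7.125, so K_p = 50.77/4 = 12.7.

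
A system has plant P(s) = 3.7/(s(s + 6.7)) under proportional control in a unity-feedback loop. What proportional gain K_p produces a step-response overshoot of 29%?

From %OS = 100·exp(−πζ/√(1−ζ²)) = 29%, ζ = −ln(0.29)/√(π²+ln²(0.29)) = 0.3666.
Characteristic equation s² + 6.7s + 3.7K_p = 0 gives ζ = 6.7/(2√(3.7K_p)).
Setting ζ = 0.3666: √(3.7K_p) = 6.7/(2·0.3666) = 9.138, so K_p = 83.51/3.7 = 22.6.

K_p = 22.6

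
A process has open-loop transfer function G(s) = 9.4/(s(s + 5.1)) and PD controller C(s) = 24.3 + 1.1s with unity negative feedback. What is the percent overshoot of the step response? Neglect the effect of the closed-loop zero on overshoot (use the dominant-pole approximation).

Forward path: (24.3 + 1.1s)·9.4/(s(s+5.1)). The closed-loop characteristic equation is s² + (5.1 + 9.4·1.1)s + 9.4·24.3 = 0.
That is s² + 15.44s + 228.4 = 0, so ω_n = 15.11 rad/s and ζ = 15.44/(2·15.11) = 0.5108.
%OS = 100·exp(−πζ/√(1−ζ²)) = 15.5%.

15.5%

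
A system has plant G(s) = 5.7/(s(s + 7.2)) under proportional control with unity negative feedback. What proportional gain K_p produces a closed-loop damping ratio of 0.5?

K_p = 9.09

Closed-loop characteristic equation: s² + 7.2s + K_p·5.7 = 0.
So ω_n = √(5.7K_p) and 2ζω_n = 7.2, giving ζ = 7.2/(2√(5.7K_p)).
Setting ζ = 0.5: √(5.7K_p) = 7.2/(2·0.5) = 7.2, so K_p = 51.84/5.7 = 9.09.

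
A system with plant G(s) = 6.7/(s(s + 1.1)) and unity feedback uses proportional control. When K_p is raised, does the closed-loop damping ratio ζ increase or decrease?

ζ = 1.1/(2√(6.7K_p)); increasing K_p raises the denominator, so ζ falls.

decrease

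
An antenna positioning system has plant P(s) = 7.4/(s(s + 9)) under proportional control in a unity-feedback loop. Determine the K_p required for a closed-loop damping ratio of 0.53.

K_p = 9.74

Closed-loop characteristic equation: s² + 9s + K_p·7.4 = 0.
So ω_n = √(7.4K_p) and 2ζω_n = 9, giving ζ = 9/(2√(7.4K_p)).
Setting ζ = 0.53: √(7.4K_p) = 9/(2·0.53) = 8.491, so K_p = 72.09/7.4 = 9.74.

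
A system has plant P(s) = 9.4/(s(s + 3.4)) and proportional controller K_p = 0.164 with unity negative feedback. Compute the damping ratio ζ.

1 + K_p·P(s) = 0 gives s² + 3.4s + 1.542 = 0.
Matching s² + 2ζω_n s + ω_n²: ω_n = √1.542 = 1.242 rad/s and 2ζω_n = 3.4, so ζ = 3.4/(2·1.242) = 1.37.

ζ = 1.37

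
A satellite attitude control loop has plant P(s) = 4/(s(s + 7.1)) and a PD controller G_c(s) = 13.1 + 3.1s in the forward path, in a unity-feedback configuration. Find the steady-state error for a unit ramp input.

0.135

The loop has one pole at the origin (type 1). Velocity error constant K_v = lim_{s→0} s·G_c(s)P(s) = 13.1·4/7.1 = 7.38.
Steady-state error to a unit ramp: e_ss = 1/K_v = 0.135.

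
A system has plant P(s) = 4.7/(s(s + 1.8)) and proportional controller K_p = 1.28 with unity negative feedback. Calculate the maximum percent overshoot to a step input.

29%

From 1 + K_pP(s) = 0: s² + 1.8s + 6.016 = 0 ⇒ ω_n = 2.453, ζ = 0.3669.
%OS = 100·exp(−πζ/√(1−ζ²)) = 100·exp(−π·0.3669/√0.8654) = 29%.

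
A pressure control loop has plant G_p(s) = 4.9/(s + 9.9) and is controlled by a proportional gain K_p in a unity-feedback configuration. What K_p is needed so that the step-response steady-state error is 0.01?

The loop is type 0, so e_ss(step) = 1/(1 + K_pos) with K_pos = K_p·G_p(0).
G_p(0) = 0.4949. Require 1/(1 + K_p·0.4949) = 0.01, so 1 + 0.4949·K_p = 100.
K_p = (100 − 1)/0.4949 = 200.

K_p = 200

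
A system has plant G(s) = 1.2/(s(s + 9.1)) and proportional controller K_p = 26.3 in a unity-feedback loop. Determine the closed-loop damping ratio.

ζ = 0.81

With unity feedback the closed-loop characteristic equation is s² + 9.1s + 26.3·1.2 = s² + 9.1s + 31.56 = 0.
Matching s² + 2ζω_n s + ω_n²: ω_n = √31.56 = 5.618 rad/s and 2ζω_n = 9.1, so ζ = 9.1/(2·5.618) = 0.81.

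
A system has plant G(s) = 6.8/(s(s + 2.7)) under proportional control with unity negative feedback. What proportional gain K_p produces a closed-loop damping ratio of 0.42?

K_p = 1.52

Closed-loop characteristic equation: s² + 2.7s + K_p·6.8 = 0.
So ω_n = √(6.8K_p) and 2ζω_n = 2.7, giving ζ = 2.7/(2√(6.8K_p)).
Setting ζ = 0.42: √(6.8K_p) = 2.7/(2·0.42) = 3.214, so K_p = 10.33/6.8 = 1.52.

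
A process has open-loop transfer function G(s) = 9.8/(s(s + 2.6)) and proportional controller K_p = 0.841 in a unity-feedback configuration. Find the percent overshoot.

20.3%

From 1 + K_pG(s) = 0: s² + 2.6s + 8.242 = 0 ⇒ ω_n = 2.871, ζ = 0.4528.
%OS = 100·exp(−πζ/√(1−ζ²)) = 100·exp(−π·0.4528/√0.7949) = 20.3%.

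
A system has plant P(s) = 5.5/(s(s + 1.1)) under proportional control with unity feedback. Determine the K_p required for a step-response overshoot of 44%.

From %OS = 100·exp(−πζ/√(1−ζ²)) = 44%, ζ = −ln(0.44)/√(π²+ln²(0.44)) = 0.2528.
Characteristic equation s² + 1.1s + 5.5K_p = 0 gives ζ = 1.1/(2√(5.5K_p)).
Setting ζ = 0.2528: √(5.5K_p) = 1.1/(2·0.2528) = 2.175, so K_p = 4.732/5.5 = 0.86.

K_p = 0.86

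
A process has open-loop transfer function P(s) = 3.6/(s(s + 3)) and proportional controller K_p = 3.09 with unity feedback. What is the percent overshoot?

20.6%

From 1 + K_pP(s) = 0: s² + 3s + 11.12 = 0 ⇒ ω_n = 3.335, ζ = 0.4497.
%OS = 100·exp(−πζ/√(1−ζ²)) = 100·exp(−π·0.4497/√0.7977) = 20.6%.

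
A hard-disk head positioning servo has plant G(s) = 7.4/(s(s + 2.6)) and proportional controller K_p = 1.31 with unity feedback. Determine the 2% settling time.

From 1 + K_pG(s) = 0: s² + 2.6s + 9.694 = 0 ⇒ ω_n = 3.114, ζ = 0.4175.
2% settling time T_s ≈ 4/(ζω_n) = 4/1.3 = 3.08 s.

T_s ≈ 3.08 s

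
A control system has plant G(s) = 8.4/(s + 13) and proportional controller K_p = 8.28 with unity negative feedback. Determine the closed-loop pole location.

s = -82.55

Closed-loop transfer function: T(s) = K_p·G(s)/(1 + K_p·G(s)) = 69.55/(s + 13 + 69.55) = 69.55/(s + 82.55).
The closed-loop pole is at s = −82.55.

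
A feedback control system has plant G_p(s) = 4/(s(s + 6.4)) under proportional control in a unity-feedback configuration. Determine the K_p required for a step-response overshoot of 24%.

From %OS = 100·exp(−πζ/√(1−ζ²)) = 24%, ζ = −ln(0.24)/√(π²+ln²(0.24)) = 0.4136.
Characteristic equation s² + 6.4s + 4K_p = 0 gives ζ = 6.4/(2√(4K_p)).
Setting ζ = 0.4136: √(4K_p) = 6.4/(2·0.4136) = 7.737, so K_p = 59.86/4 = 15.

K_p = 15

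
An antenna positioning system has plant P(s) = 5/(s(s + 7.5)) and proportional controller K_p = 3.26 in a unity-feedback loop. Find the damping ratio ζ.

1 + K_p·P(s) = 0 gives s² + 7.5s + 16.3 = 0.
So ω_n² = 16.3 ⇒ ω_n = 4.037 rad/s, and ζ = 7.5/(2ω_n) = 0.929.

ζ = 0.929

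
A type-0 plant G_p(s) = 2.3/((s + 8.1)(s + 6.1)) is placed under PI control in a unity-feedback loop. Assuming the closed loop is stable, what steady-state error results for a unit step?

The PI controller's integrator makes the forward path type 1, so e_ss to a step is zero.

0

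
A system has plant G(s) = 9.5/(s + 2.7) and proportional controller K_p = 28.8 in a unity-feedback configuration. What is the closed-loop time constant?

Closed-loop transfer function: T(s) = K_p·G(s)/(1 + K_p·G(s)) = 273.6/(s + 2.7 + 273.6) = 273.6/(s + 276.3).
Time constant τ = 1/276.3 = 0.00362 s.

τ = 0.00362 s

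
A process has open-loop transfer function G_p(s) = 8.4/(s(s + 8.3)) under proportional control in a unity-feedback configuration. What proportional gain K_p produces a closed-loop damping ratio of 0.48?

K_p = 8.9

Closed-loop characteristic equation: s² + 8.3s + K_p·8.4 = 0.
So ω_n = √(8.4K_p) and 2ζω_n = 8.3, giving ζ = 8.3/(2√(8.4K_p)).
Setting ζ = 0.48: √(8.4K_p) = 8.3/(2·0.48) = 8.646, so K_p = 74.75/8.4 = 8.9.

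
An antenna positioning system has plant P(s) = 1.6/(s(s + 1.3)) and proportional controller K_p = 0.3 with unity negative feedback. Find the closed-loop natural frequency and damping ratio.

With unity feedback the closed-loop characteristic equation is s² + 1.3s + 0.3·1.6 = s² + 1.3s + 0.48 = 0.
So ω_n² = 0.48 ⇒ ω_n = 0.6928 rad/s, and ζ = 1.3/(2ω_n) = 0.938.

ω_n = 0.693 rad/s, ζ = 0.938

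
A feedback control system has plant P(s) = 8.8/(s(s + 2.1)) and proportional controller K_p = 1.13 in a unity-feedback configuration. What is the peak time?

The closed-loop denominator s² + 2.1s + 9.944 gives ω_n = √9.944 = 3.153 and ζ = 2.1/(2ω_n) = 0.333.
Damped frequency ω_d = ω_n√(1−ζ²) = 2.973 rad/s, so peak time T_p = π/ω_d = 1.06 s.

T_p = 1.06 s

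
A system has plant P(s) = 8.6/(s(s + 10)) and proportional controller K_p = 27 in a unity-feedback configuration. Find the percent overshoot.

The closed-loop denominator s² + 10s + 232.2 gives ω_n = √232.2 = 15.24 and ζ = 10/(2ω_n) = 0.3281.
%OS = 100·exp(−πζ/√(1−ζ²)) = 100·exp(−π·0.3281/√0.8923) = 33.6%.

33.6%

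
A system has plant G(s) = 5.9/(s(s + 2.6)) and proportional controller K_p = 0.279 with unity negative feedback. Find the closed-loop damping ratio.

ζ = 1.01

1 + K_p·G(s) = 0 gives s² + 2.6s + 1.646 = 0.
So ω_n² = 1.646 ⇒ ω_n = 1.283 rad/s, and ζ = 2.6/(2ω_n) = 1.01.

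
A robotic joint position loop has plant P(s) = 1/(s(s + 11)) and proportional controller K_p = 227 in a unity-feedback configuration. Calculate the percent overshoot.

29.2%

The closed-loop denominator s² + 11s + 227 gives ω_n = √227 = 15.07 and ζ = 11/(2ω_n) = 0.365.
%OS = 100·exp(−πζ/√(1−ζ²)) = 100·exp(−π·0.365/√0.8667) = 29.2%.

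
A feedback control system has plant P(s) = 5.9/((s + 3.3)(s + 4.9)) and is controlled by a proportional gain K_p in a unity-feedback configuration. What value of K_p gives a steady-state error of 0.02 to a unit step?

For a type-0 loop with proportional control, e_ss = 1/(1 + K_p·P(0)).
P(0) = 0.3649. Require 1/(1 + K_p·0.3649) = 0.02, so 1 + 0.3649·K_p = 50.
K_p = (50 − 1)/0.3649 = 134.

K_p = 134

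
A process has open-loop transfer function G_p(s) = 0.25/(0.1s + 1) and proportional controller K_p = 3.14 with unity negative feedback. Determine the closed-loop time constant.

τ = 0.056 s

Closed loop: T(s) = K_p·G_p/(1+K_p·G_p) = 0.785/(0.1s + 1 + 0.785), with pole at s = −(1 + 0.785)/0.1 = −17.85.
Closed-loop time constant τ = 1/17.85 = 0.056 s.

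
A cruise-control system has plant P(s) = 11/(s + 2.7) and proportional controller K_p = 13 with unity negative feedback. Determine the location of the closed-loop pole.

Closed-loop transfer function: T(s) = K_p·P(s)/(1 + K_p·P(s)) = 143/(s + 2.7 + 143) = 143/(s + 145.7).
The closed-loop pole is at s = −145.7.

s = -145.7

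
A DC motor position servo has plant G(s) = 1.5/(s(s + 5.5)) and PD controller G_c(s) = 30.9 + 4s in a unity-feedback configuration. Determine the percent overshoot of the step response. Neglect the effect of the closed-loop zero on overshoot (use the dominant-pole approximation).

Forward path: (30.9 + 4s)·1.5/(s(s+5.5)). The closed-loop characteristic equation is s² + (5.5 + 1.5·4)s + 1.5·30.9 = 0.
That is s² + 11.5s + 46.35 = 0, so ω_n = 6.808 rad/s and ζ = 11.5/(2·6.808) = 0.8446.
%OS = 100·exp(−πζ/√(1−ζ²)) = 0.704%.

0.704%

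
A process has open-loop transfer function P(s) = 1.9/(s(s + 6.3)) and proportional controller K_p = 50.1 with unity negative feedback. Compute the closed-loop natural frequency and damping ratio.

With unity feedback the closed-loop characteristic equation is s² + 6.3s + 50.1·1.9 = s² + 6.3s + 95.19 = 0.
So ω_n² = 95.19 ⇒ ω_n = 9.757 rad/s, and ζ = 6.3/(2ω_n) = 0.323.

ω_n = 9.76 rad/s, ζ = 0.323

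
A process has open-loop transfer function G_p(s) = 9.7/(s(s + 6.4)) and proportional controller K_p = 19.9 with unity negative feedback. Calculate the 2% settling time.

T_s ≈ 1.25 s

From 1 + K_pG_p(s) = 0: s² + 6.4s + 193 = 0 ⇒ ω_n = 13.89, ζ = 0.2303.
2% settling time T_s ≈ 4/(ζω_n) = 4/3.2 = 1.25 s.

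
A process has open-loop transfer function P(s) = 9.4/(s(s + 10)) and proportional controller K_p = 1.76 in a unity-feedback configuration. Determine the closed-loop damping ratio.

The closed-loop denominator is s(s+10) + 1.76·9.4 = s² + 10s + 16.54.
So ω_n² = 16.54 ⇒ ω_n = 4.067 rad/s, and ζ = 10/(2ω_n) = 1.23.

ζ = 1.23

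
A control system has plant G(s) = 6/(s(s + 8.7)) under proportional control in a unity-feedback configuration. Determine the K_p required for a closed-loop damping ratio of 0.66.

K_p = 7.24

Closed-loop characteristic equation: s² + 8.7s + K_p·6 = 0.
So ω_n = √(6K_p) and 2ζω_n = 8.7, giving ζ = 8.7/(2√(6K_p)).
Setting ζ = 0.66: √(6K_p) = 8.7/(2·0.66) = 6.591, so K_p = 43.44/6 = 7.24.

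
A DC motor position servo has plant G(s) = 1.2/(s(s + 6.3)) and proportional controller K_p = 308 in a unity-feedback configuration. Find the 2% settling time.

T_s ≈ 1.27 s

The closed-loop denominator s² + 6.3s + 369.6 gives ω_n = √369.6 = 19.22 and ζ = 6.3/(2ω_n) = 0.1638.
2% settling time T_s ≈ 4/(ζω_n) = 4/3.15 = 1.27 s.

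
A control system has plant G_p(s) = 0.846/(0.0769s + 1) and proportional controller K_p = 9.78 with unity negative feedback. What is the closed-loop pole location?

s = -120.6

Closed loop: T(s) = K_p·G_p/(1+K_p·G_p) = 8.274/(0.0769s + 1 + 8.274), with pole at s = −(1 + 8.274)/0.0769 = −120.6.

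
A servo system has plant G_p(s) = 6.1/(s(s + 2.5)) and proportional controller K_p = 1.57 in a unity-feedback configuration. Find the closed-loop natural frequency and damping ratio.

ω_n = 3.09 rad/s, ζ = 0.404

The closed-loop denominator is s(s+2.5) + 1.57·6.1 = s² + 2.5s + 9.577.
Matching s² + 2ζω_n s + ω_n²: ω_n = √9.577 = 3.095 rad/s and 2ζω_n = 2.5, so ζ = 2.5/(2·3.095) = 0.404.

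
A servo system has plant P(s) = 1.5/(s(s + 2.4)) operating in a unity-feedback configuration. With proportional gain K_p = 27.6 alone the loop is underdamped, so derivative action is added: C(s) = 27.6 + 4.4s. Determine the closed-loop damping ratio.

Forward path: (27.6 + 4.4s)·1.5/(s(s+2.4)). The closed-loop characteristic equation is s² + (2.4 + 1.5·4.4)s + 1.5·27.6 = 0.
That is s² + 9s + 41.4 = 0, so ω_n = 6.434 rad/s and ζ = 9/(2·6.434) = 0.6994.

ζ = 0.699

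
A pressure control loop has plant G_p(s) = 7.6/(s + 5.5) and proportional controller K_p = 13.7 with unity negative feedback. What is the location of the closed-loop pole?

s = -109.6

Closed-loop transfer function: T(s) = K_p·G_p(s)/(1 + K_p·G_p(s)) = 104.1/(s + 5.5 + 104.1) = 104.1/(s + 109.6).
The closed-loop pole is at s = −109.6.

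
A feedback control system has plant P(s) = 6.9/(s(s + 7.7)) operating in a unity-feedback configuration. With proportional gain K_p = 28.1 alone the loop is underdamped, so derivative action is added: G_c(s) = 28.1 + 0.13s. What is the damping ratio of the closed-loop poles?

ζ = 0.309

Forward path: (28.1 + 0.13s)·6.9/(s(s+7.7)). The closed-loop characteristic equation is s² + (7.7 + 6.9·0.13)s + 6.9·28.1 = 0.
That is s² + 8.597s + 193.9 = 0, so ω_n = 13.92 rad/s and ζ = 8.597/(2·13.92) = 0.3087.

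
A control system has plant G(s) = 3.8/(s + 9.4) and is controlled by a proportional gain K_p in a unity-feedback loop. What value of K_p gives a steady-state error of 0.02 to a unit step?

K_p = 121

The loop is type 0, so e_ss(step) = 1/(1 + K_pos) with K_pos = K_p·G(0).
G(0) = 0.4043. Require 1/(1 + K_p·0.4043) = 0.02, so 1 + 0.4043·K_p = 50.
K_p = (50 − 1)/0.4043 = 121.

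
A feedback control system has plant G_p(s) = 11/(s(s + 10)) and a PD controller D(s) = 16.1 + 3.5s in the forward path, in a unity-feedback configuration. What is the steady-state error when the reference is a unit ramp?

0.0565

The loop has one pole at the origin (type 1). Velocity error constant K_v = lim_{s→0} s·D(s)G_p(s) = 16.1·11/10 = 17.71.
Steady-state error to a unit ramp: e_ss = 1/K_v = 0.0565.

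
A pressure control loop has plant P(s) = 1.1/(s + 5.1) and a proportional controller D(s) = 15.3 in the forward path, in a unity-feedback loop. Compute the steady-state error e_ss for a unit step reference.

The loop is type 0. Static position error constant K_pos = D(0)·P(0) = 15.3·0.2157 = 3.3.
Steady-state error to a unit step: e_ss = 1/(1+K_pos) = 1/4.3 = 0.233.

0.233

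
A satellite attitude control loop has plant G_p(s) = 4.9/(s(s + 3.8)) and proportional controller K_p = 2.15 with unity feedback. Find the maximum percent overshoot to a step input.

The closed-loop denominator s² + 3.8s + 10.54 gives ω_n = √10.54 = 3.246 and ζ = 3.8/(2ω_n) = 0.5854.
%OS = 100·exp(−πζ/√(1−ζ²)) = 100·exp(−π·0.5854/√0.6573) = 10.3%.

10.3%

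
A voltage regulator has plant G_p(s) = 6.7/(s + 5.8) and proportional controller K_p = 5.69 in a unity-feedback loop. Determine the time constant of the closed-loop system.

Closed-loop transfer function: T(s) = K_p·G_p(s)/(1 + K_p·G_p(s)) = 38.12/(s + 5.8 + 38.12) = 38.12/(s + 43.92).
Time constant τ = 1/43.92 = 0.0228 s.

τ = 0.0228 s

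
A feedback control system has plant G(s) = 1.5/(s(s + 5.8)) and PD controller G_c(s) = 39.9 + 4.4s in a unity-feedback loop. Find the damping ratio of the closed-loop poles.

ζ = 0.801

Forward path: (39.9 + 4.4s)·1.5/(s(s+5.8)). The closed-loop characteristic equation is s² + (5.8 + 1.5·4.4)s + 1.5·39.9 = 0.
That is s² + 12.4s + 59.85 = 0, so ω_n = 7.736 rad/s and ζ = 12.4/(2·7.736) = 0.8014.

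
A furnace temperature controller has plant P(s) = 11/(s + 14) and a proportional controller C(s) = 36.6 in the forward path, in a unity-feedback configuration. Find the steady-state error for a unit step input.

The loop is type 0. Static position error constant K_pos = C(0)·P(0) = 36.6·0.7857 = 28.76.
Steady-state error to a unit step: e_ss = 1/(1+K_pos) = 1/29.76 = 0.0336.

0.0336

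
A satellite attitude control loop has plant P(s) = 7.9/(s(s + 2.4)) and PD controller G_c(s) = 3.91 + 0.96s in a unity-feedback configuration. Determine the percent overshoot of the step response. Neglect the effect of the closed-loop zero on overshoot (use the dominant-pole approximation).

0.163%

Forward path: (3.91 + 0.96s)·7.9/(s(s+2.4)). The closed-loop characteristic equation is s² + (2.4 + 7.9·0.96)s + 7.9·3.91 = 0.
That is s² + 9.984s + 30.89 = 0, so ω_n = 5.558 rad/s and ζ = 9.984/(2·5.558) = 0.8982.
%OS = 100·exp(−πζ/√(1−ζ²)) = 0.163%.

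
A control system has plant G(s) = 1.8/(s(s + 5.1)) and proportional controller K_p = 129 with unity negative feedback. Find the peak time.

T_p = 0.209 s

From 1 + K_pG(s) = 0: s² + 5.1s + 232.2 = 0 ⇒ ω_n = 15.24, ζ = 0.1673.
Damped frequency ω_d = ω_n√(1−ζ²) = 15.02 rad/s, so peak time T_p = π/ω_d = 0.209 s.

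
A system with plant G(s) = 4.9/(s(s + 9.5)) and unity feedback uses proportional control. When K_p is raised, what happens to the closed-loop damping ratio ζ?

ζ = 9.5/(2√(4.9K_p)); increasing K_p raises the denominator, so ζ falls.

decrease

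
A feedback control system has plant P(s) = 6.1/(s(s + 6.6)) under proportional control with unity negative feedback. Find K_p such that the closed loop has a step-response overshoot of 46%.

From %OS = 100·exp(−πζ/√(1−ζ²)) = 46%, ζ = −ln(0.46)/√(π²+ln²(0.46)) = 0.24.
Characteristic equation s² + 6.6s + 6.1K_p = 0 gives ζ = 6.6/(2√(6.1K_p)).
Setting ζ = 0.24: √(6.1K_p) = 6.6/(2·0.24) = 13.75, so K_p = 189.1/6.1 = 31.

K_p = 31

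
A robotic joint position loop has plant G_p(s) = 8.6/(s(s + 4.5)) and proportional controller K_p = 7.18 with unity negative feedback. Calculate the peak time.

From 1 + K_pG_p(s) = 0: s² + 4.5s + 61.75 = 0 ⇒ ω_n = 7.858, ζ = 0.2863.
Damped frequency ω_d = ω_n√(1−ζ²) = 7.529 rad/s, so peak time T_p = π/ω_d = 0.417 s.

T_p = 0.417 s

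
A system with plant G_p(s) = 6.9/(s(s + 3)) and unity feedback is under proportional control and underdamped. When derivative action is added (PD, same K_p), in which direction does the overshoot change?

The derivative term adds K·K_d to the s-coefficient of the characteristic equation, raising 2ζω_n while ω_n is unchanged; ζ increases, so overshoot decreases.

decrease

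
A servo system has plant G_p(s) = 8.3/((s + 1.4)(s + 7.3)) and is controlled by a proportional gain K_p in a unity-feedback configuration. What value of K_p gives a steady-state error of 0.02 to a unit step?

K_p = 60.3

Steady-state error for a unit step on this type-0 loop is 1/(1 + K_p·G_p(0)).
G_p(0) = 0.8121. Require 1/(1 + K_p·0.8121) = 0.02, so 1 + 0.8121·K_p = 50.
K_p = (50 − 1)/0.8121 = 60.3.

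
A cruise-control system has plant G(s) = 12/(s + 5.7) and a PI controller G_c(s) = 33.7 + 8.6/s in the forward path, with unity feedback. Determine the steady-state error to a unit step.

The open loop G_c(s)G(s) has a pole at the origin (type 1), so the static position error constant is infinite and e_ss = 1/(1+∞) = 0.

0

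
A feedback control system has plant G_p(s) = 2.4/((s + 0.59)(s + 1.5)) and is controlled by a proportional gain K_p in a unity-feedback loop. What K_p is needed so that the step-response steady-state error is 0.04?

For a type-0 loop with proportional control, e_ss = 1/(1 + K_p·G_p(0)).
G_p(0) = 2.712. Require 1/(1 + K_p·2.712) = 0.04, so 1 + 2.712·K_p = 25.
K_p = (25 − 1)/2.712 = 8.85.

K_p = 8.85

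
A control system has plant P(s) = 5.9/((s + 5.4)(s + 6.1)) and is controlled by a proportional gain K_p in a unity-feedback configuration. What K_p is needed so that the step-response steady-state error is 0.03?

K_p = 181

The loop is type 0, so e_ss(step) = 1/(1 + K_pos) with K_pos = K_p·P(0).
P(0) = 0.1791. Require 1/(1 + K_p·0.1791) = 0.03, so 1 + 0.1791·K_p = 33.33.
K_p = (33.33 − 1)/0.1791 = 181.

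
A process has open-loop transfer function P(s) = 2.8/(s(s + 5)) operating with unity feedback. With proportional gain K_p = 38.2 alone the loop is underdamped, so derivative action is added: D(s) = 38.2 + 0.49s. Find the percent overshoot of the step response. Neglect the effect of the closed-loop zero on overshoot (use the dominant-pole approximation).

36.2%

Forward path: (38.2 + 0.49s)·2.8/(s(s+5)). The closed-loop characteristic equation is s² + (5 + 2.8·0.49)s + 2.8·38.2 = 0.
That is s² + 6.372s + 107 = 0, so ω_n = 10.34 rad/s and ζ = 6.372/(2·10.34) = 0.3081.
%OS = 100·exp(−πζ/√(1−ζ²)) = 36.2%.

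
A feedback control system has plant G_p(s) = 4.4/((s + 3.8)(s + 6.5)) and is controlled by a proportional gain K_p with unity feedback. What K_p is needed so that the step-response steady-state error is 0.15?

K_p = 31.8

For a type-0 loop with proportional control, e_ss = 1/(1 + K_p·G_p(0)).
G_p(0) = 0.1781. Require 1/(1 + K_p·0.1781) = 0.15, so 1 + 0.1781·K_p = 6.667.
K_p = (6.667 − 1)/0.1781 = 31.8.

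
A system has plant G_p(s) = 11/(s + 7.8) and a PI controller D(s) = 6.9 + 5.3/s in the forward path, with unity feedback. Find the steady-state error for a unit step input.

0

The open loop D(s)G_p(s) has a pole at the origin (type 1), so the static position error constant is infinite and e_ss = 1/(1+∞) = 0.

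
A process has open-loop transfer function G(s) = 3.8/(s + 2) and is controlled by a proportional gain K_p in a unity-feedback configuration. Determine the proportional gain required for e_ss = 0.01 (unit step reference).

K_p = 52.1

The loop is type 0, so e_ss(step) = 1/(1 + K_pos) with K_pos = K_p·G(0).
G(0) = 1.9. Require 1/(1 + K_p·1.9) = 0.01, so 1 + 1.9·K_p = 100.
K_p = (100 − 1)/1.9 = 52.1.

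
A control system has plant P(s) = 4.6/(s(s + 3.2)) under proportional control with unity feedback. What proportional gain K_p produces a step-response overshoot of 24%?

K_p = 3.25

From %OS = 100·exp(−πζ/√(1−ζ²)) = 24%, ζ = −ln(0.24)/√(π²+ln²(0.24)) = 0.4136.
Characteristic equation s² + 3.2s + 4.6K_p = 0 gives ζ = 3.2/(2√(4.6K_p)).
Setting ζ = 0.4136: √(4.6K_p) = 3.2/(2·0.4136) = 3.869, so K_p = 14.97/4.6 = 3.25.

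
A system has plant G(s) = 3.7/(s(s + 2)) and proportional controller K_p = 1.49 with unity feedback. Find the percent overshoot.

The closed-loop denominator s² + 2s + 5.513 gives ω_n = √5.513 = 2.348 and ζ = 2/(2ω_n) = 0.4259.
%OS = 100·exp(−πζ/√(1−ζ²)) = 100·exp(−π·0.4259/√0.8186) = 22.8%.

22.8%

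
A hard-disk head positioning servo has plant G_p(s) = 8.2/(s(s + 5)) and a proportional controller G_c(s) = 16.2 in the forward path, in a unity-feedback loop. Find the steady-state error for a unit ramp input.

The loop has one pole at the origin (type 1). Velocity error constant K_v = lim_{s→0} s·G_c(s)G_p(s) = 16.2·8.2/5 = 26.57.
Steady-state error to a unit ramp: e_ss = 1/K_v = 0.0376.

0.0376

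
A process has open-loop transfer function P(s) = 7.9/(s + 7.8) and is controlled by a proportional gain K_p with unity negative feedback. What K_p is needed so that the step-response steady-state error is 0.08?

Steady-state error for a unit step on this type-0 loop is 1/(1 + K_p·P(0)).
P(0) = 1.013. Require 1/(1 + K_p·1.013) = 0.08, so 1 + 1.013·K_p = 12.5.
K_p = (12.5 − 1)/1.013 = 11.4.

K_p = 11.4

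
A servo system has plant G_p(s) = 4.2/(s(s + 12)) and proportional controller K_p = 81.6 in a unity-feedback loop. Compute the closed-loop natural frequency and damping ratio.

ω_n = 18.5 rad/s, ζ = 0.324

With unity feedback the closed-loop characteristic equation is s² + 12s + 81.6·4.2 = s² + 12s + 342.7 = 0.
Matching s² + 2ζω_n s + ω_n²: ω_n = √342.7 = 18.51 rad/s and 2ζω_n = 12, so ζ = 12/(2·18.51) = 0.324.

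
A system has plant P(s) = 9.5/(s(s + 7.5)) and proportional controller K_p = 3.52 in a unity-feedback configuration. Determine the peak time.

From 1 + K_pP(s) = 0: s² + 7.5s + 33.44 = 0 ⇒ ω_n = 5.783, ζ = 0.6485.
Damped frequency ω_d = ω_n√(1−ζ²) = 4.402 rad/s, so peak time T_p = π/ω_d = 0.714 s.

T_p = 0.714 s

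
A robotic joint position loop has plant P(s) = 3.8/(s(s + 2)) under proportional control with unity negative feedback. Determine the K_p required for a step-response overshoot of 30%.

From %OS = 100·exp(−πζ/√(1−ζ²)) = 30%, ζ = −ln(0.3)/√(π²+ln²(0.3)) = 0.3579.
Characteristic equation s² + 2s + 3.8K_p = 0 gives ζ = 2/(2√(3.8K_p)).
Setting ζ = 0.3579: √(3.8K_p) = 2/(2·0.3579) = 2.794, so K_p = 7.809/3.8 = 2.05.

K_p = 2.05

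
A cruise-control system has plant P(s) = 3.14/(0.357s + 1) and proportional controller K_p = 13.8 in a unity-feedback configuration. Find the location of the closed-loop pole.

s = -124.2

Closed loop: T(s) = K_p·P/(1+K_p·P) = 43.33/(0.357s + 1 + 43.33), with pole at s = −(1 + 43.33)/0.357 = −124.2.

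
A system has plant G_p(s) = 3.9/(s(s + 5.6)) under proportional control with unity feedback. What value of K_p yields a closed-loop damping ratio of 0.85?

K_p = 2.78

Closed-loop characteristic equation: s² + 5.6s + K_p·3.9 = 0.
So ω_n = √(3.9K_p) and 2ζω_n = 5.6, giving ζ = 5.6/(2√(3.9K_p)).
Setting ζ = 0.85: √(3.9K_p) = 5.6/(2·0.85) = 3.294, so K_p = 10.85/3.9 = 2.78.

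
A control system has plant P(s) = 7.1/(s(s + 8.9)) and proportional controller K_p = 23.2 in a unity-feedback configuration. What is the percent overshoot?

The closed-loop denominator s² + 8.9s + 164.7 gives ω_n = √164.7 = 12.83 and ζ = 8.9/(2ω_n) = 0.3467.
%OS = 100·exp(−πζ/√(1−ζ²)) = 100·exp(−π·0.3467/√0.8798) = 31.3%.

31.3%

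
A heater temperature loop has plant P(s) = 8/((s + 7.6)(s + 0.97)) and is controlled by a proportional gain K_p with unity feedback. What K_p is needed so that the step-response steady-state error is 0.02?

For a type-0 loop with proportional control, e_ss = 1/(1 + K_p·P(0)).
P(0) = 1.085. Require 1/(1 + K_p·1.085) = 0.02, so 1 + 1.085·K_p = 50.
K_p = (50 − 1)/1.085 = 45.2.

K_p = 45.2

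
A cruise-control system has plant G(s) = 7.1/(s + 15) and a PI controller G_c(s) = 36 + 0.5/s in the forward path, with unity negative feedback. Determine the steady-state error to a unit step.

The open loop G_c(s)G(s) has a pole at the origin (type 1), so the static position error constant is infinite and e_ss = 1/(1+∞) = 0.

0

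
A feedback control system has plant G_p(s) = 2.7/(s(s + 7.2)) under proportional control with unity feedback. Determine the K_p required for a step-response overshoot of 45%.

From %OS = 100·exp(−πζ/√(1−ζ²)) = 45%, ζ = −ln(0.45)/√(π²+ln²(0.45)) = 0.2463.
Characteristic equation s² + 7.2s + 2.7K_p = 0 gives ζ = 7.2/(2√(2.7K_p)).
Setting ζ = 0.2463: √(2.7K_p) = 7.2/(2·0.2463) = 14.61, so K_p = 213.6/2.7 = 79.1.

K_p = 79.1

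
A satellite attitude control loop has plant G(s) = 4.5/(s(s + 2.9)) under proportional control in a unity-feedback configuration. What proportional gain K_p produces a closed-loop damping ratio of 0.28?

K_p = 5.96

Closed-loop characteristic equation: s² + 2.9s + K_p·4.5 = 0.
So ω_n = √(4.5K_p) and 2ζω_n = 2.9, giving ζ = 2.9/(2√(4.5K_p)).
Setting ζ = 0.28: √(4.5K_p) = 2.9/(2·0.28) = 5.179, so K_p = 26.82/4.5 = 5.96.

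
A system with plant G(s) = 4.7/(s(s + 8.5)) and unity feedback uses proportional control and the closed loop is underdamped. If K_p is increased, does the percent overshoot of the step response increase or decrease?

increase

Characteristic equation s² + 8.5s + K_p·4.7 = 0: raising K_p raises ω_n while 2ζω_n = 8.5 is fixed, so ζ falls and overshoot grows.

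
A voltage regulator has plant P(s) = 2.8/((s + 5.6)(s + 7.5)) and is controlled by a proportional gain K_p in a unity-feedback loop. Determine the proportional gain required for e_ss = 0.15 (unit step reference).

Steady-state error for a unit step on this type-0 loop is 1/(1 + K_p·P(0)).
P(0) = 0.06667. Require 1/(1 + K_p·0.06667) = 0.15, so 1 + 0.06667·K_p = 6.667.
K_p = (6.667 − 1)/0.06667 = 85.

K_p = 85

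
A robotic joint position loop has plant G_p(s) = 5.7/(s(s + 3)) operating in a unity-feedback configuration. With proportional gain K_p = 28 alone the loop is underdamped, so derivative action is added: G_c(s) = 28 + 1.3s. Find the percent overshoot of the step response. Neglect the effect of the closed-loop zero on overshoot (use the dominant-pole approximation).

24.2%

Forward path: (28 + 1.3s)·5.7/(s(s+3)). The closed-loop characteristic equation is s² + (3 + 5.7·1.3)s + 5.7·28 = 0.
That is s² + 10.41s + 159.6 = 0, so ω_n = 12.63 rad/s and ζ = 10.41/(2·12.63) = 0.412.
%OS = 100·exp(−πζ/√(1−ζ²)) = 24.2%.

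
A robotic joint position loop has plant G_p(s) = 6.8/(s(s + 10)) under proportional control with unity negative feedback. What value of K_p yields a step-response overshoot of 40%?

From %OS = 100·exp(−πζ/√(1−ζ²)) = 40%, ζ = −ln(0.4)/√(π²+ln²(0.4)) = 0.28.
Characteristic equation s² + 10s + 6.8K_p = 0 gives ζ = 10/(2√(6.8K_p)).
Setting ζ = 0.28: √(6.8K_p) = 10/(2·0.28) = 17.86, so K_p = 318.9/6.8 = 46.9.

K_p = 46.9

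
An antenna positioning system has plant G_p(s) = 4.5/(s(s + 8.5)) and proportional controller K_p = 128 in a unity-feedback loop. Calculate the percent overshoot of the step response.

Closed-loop characteristic equation: s² + 8.5s + 576 = 0, so ω_n = 24 rad/s and ζ = 8.5/(2·24) = 0.1771.
%OS = 100·exp(−πζ/√(1−ζ²)) = 100·exp(−π·0.1771/√0.9686) = 56.8%.

56.8%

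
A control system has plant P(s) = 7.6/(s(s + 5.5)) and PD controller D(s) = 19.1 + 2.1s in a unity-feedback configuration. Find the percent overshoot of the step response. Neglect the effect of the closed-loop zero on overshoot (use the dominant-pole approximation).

0.213%

Forward path: (19.1 + 2.1s)·7.6/(s(s+5.5)). The closed-loop characteristic equation is s² + (5.5 + 7.6·2.1)s + 7.6·19.1 = 0.
That is s² + 21.46s + 145.2 = 0, so ω_n = 12.05 rad/s and ζ = 21.46/(2·12.05) = 0.8906.
%OS = 100·exp(−πζ/√(1−ζ²)) = 0.213%.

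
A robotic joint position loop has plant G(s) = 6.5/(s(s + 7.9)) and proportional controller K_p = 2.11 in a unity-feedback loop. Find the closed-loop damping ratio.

1 + K_p·G(s) = 0 gives s² + 7.9s + 13.71 = 0.
Matching s² + 2ζω_n s + ω_n²: ω_n = √13.71 = 3.703 rad/s and 2ζω_n = 7.9, so ζ = 7.9/(2·3.703) = 1.07.

ζ = 1.07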